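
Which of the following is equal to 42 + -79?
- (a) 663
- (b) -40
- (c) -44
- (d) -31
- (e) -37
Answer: e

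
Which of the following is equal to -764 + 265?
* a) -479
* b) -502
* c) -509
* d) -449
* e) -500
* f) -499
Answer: f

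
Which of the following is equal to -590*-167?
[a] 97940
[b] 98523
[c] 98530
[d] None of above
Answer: c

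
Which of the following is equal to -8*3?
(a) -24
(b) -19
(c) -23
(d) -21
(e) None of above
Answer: a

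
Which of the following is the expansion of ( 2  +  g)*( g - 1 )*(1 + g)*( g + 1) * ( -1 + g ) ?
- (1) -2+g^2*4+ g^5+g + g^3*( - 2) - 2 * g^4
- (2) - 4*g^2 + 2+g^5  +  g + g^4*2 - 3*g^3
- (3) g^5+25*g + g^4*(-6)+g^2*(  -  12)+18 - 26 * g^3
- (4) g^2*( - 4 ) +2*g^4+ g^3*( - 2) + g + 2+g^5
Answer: 4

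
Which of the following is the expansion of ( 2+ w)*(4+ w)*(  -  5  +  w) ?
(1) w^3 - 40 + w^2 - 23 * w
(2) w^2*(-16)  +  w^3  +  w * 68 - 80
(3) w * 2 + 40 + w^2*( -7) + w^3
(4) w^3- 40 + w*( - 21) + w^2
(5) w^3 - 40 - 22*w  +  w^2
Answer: 5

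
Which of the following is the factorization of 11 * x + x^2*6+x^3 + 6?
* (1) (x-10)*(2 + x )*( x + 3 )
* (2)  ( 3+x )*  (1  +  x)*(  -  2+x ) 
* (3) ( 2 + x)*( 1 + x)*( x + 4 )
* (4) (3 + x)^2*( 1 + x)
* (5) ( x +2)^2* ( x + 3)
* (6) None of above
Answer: 6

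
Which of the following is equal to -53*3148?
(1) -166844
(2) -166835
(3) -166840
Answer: 1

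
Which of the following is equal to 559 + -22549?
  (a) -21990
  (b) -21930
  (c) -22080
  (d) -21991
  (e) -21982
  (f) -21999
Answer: a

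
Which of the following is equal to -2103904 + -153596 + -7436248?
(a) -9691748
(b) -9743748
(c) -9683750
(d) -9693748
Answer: d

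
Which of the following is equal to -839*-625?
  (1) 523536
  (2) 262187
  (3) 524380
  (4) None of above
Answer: 4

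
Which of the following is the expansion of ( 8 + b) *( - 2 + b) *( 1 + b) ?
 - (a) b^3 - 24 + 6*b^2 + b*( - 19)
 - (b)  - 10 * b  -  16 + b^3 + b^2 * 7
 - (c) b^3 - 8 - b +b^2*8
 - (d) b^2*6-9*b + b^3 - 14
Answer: b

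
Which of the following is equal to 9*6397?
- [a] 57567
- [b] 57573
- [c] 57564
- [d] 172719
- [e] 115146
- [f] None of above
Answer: b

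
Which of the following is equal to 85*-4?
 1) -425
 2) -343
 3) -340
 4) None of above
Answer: 3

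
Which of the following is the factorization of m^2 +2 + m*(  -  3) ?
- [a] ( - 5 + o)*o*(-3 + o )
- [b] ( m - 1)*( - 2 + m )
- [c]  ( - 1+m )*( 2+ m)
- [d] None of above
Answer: b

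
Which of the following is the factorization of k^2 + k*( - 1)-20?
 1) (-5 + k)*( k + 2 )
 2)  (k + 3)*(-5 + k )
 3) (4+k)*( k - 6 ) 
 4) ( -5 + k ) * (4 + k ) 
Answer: 4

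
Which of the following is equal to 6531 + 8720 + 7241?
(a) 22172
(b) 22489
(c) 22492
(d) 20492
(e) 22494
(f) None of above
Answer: c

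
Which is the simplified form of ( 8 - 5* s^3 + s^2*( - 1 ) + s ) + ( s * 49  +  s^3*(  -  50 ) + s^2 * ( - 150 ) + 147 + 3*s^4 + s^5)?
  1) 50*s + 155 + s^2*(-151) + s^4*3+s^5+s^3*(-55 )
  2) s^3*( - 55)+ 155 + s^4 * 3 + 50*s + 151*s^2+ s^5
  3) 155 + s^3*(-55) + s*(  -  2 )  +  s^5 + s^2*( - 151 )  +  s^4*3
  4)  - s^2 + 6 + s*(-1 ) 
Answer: 1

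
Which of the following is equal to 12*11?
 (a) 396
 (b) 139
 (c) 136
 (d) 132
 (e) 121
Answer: d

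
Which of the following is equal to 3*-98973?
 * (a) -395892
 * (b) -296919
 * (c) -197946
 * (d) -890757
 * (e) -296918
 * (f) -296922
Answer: b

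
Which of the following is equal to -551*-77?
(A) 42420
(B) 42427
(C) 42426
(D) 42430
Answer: B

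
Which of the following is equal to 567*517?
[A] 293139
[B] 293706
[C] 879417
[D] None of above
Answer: A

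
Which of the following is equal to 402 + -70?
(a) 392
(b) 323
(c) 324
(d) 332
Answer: d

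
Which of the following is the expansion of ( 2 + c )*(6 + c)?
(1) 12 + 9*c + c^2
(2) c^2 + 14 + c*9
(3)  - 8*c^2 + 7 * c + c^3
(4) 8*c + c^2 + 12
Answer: 4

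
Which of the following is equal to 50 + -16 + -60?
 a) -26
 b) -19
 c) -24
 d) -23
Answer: a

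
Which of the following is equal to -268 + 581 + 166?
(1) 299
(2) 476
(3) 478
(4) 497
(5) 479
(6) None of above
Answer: 5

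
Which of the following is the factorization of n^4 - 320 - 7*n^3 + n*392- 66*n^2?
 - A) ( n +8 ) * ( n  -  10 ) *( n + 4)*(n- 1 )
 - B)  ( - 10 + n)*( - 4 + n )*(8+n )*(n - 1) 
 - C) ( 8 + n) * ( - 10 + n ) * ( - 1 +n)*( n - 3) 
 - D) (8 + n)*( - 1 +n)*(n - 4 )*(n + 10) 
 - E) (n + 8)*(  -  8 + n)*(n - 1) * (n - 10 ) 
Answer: B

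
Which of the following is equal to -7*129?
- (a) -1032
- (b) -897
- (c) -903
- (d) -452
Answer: c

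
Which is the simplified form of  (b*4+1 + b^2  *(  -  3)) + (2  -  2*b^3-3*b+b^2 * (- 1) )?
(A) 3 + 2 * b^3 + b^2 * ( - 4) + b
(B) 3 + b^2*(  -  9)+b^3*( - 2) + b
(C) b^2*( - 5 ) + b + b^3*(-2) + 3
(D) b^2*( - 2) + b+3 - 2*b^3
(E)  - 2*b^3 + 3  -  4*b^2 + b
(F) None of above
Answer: E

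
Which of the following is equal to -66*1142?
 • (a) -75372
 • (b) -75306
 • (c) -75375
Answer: a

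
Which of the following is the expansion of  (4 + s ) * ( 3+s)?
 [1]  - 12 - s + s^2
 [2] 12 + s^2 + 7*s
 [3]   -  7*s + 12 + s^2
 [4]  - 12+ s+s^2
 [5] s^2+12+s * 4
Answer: 2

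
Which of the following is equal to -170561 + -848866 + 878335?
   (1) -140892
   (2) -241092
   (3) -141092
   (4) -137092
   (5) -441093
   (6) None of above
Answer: 3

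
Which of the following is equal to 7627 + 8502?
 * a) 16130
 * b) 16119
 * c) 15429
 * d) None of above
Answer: d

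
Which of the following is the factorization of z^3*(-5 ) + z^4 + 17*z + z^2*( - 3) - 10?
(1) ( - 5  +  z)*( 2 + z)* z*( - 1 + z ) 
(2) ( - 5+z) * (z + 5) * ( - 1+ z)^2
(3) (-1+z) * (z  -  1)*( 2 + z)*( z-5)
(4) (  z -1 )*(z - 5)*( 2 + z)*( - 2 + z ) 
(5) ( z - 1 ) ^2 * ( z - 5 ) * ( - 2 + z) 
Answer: 3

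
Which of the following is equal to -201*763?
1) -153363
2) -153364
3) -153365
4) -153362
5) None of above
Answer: 1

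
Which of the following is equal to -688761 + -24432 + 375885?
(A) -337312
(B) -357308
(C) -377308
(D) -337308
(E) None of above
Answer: D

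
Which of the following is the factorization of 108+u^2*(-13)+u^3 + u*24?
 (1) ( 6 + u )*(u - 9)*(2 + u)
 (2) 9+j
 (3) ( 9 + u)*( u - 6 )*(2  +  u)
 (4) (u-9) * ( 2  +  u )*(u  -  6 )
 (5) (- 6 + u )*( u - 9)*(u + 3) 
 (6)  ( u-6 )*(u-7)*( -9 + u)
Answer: 4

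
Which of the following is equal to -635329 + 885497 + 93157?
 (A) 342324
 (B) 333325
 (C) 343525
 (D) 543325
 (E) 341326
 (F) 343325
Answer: F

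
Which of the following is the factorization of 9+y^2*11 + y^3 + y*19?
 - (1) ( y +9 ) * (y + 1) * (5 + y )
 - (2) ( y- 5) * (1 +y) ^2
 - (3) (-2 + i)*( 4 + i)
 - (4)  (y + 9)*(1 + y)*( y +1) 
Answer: 4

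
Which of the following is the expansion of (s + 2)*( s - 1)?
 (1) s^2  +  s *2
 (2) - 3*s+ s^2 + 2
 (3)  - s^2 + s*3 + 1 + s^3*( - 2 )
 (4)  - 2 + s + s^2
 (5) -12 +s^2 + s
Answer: 4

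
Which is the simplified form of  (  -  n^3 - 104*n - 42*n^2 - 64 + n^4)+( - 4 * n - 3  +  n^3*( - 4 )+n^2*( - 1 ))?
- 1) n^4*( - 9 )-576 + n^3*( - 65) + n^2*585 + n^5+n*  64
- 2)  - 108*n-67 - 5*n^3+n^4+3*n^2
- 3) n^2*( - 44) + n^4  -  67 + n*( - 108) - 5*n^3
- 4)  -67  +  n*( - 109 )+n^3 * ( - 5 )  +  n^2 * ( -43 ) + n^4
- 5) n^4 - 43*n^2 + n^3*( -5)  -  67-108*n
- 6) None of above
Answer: 5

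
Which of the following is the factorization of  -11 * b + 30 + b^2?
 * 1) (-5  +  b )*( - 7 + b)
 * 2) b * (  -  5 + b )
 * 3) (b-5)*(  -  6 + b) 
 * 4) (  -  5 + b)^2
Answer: 3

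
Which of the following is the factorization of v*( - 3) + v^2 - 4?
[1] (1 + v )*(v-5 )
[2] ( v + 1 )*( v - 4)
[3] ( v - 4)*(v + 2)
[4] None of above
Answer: 2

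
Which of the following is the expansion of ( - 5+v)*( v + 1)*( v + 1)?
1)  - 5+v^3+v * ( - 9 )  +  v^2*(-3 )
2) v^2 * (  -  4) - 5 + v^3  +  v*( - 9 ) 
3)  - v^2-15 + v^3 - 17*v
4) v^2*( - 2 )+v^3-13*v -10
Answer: 1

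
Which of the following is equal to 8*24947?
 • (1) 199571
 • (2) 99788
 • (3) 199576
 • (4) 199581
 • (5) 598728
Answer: 3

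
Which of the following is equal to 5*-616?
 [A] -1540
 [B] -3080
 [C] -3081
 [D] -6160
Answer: B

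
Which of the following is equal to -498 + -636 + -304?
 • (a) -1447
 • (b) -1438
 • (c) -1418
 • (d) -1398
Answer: b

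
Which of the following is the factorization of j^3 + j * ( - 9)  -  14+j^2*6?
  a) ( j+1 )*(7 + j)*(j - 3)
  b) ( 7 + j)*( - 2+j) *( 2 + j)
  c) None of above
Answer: c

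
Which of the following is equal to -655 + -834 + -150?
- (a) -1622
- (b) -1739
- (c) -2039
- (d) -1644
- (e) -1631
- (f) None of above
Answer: f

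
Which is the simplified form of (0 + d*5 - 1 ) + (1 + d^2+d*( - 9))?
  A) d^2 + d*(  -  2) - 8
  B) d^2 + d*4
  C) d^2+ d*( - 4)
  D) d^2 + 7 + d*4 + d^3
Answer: C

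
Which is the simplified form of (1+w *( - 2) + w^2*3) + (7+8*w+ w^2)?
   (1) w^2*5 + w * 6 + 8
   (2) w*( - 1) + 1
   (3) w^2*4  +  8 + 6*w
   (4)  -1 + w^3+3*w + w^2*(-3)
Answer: 3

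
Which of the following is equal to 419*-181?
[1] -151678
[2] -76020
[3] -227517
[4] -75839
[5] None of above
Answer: 4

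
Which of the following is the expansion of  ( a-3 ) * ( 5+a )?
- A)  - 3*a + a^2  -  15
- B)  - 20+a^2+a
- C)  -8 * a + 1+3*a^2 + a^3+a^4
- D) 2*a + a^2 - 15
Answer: D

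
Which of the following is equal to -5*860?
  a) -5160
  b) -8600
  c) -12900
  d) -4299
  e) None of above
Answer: e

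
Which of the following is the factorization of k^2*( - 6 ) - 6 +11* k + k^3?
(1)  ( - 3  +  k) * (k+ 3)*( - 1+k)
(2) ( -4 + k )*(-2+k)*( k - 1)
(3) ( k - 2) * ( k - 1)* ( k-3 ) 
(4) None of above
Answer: 3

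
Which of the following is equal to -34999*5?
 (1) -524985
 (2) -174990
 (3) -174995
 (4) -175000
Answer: 3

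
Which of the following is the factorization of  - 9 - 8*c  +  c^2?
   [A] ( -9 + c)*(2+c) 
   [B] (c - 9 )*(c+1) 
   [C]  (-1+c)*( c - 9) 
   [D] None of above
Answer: B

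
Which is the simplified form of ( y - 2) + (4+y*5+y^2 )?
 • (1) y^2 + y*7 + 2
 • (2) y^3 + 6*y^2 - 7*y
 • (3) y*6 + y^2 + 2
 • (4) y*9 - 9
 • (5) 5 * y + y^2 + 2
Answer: 3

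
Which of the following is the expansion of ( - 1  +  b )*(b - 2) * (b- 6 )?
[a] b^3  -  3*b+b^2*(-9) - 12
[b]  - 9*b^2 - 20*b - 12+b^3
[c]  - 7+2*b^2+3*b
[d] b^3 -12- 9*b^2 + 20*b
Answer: d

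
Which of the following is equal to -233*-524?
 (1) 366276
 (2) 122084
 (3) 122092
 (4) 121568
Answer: 3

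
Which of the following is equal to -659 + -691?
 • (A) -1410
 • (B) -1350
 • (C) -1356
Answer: B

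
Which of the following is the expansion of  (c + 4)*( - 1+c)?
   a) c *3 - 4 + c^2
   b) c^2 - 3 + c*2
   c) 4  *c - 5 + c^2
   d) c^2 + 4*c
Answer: a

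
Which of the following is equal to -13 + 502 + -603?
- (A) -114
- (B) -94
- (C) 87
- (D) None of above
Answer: A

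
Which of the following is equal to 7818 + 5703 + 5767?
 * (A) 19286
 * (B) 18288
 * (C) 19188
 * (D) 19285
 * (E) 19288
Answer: E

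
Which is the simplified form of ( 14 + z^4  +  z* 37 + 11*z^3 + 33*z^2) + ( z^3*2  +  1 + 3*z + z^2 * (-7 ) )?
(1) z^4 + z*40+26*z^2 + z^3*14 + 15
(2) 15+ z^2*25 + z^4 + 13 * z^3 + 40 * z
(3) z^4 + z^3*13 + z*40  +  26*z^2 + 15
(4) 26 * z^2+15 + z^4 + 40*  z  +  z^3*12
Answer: 3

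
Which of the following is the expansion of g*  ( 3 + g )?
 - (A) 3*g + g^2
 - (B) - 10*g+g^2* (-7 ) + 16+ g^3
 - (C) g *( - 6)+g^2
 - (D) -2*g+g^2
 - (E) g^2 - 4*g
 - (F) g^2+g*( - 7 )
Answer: A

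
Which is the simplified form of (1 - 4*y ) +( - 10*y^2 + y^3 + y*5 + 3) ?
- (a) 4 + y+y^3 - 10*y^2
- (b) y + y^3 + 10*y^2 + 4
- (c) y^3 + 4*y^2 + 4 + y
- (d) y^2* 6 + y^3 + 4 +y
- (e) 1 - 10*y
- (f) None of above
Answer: a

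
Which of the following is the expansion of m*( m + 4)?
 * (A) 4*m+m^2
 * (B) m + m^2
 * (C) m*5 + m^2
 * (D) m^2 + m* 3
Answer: A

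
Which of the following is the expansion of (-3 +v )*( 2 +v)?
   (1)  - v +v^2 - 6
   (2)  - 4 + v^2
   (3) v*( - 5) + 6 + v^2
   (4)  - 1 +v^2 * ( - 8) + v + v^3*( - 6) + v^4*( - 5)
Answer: 1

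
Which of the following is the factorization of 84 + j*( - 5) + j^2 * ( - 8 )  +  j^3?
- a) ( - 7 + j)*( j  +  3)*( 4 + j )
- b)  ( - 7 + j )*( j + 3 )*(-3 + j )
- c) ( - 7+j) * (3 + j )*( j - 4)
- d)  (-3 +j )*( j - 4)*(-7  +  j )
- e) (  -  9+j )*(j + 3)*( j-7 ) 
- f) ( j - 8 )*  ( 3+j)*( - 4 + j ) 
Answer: c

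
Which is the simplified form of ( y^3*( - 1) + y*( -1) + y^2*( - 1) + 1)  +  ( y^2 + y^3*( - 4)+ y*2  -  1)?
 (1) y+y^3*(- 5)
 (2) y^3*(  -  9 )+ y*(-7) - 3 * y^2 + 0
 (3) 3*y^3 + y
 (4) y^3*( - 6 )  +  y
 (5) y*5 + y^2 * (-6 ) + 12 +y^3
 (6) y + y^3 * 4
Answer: 1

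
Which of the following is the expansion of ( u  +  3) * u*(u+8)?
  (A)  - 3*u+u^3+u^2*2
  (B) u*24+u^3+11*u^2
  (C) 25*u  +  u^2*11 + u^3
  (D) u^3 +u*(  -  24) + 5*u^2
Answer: B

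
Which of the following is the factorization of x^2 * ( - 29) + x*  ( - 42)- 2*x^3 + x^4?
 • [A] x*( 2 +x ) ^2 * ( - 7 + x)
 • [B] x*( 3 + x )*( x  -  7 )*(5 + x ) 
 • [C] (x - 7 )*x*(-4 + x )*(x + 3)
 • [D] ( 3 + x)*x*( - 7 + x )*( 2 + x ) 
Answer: D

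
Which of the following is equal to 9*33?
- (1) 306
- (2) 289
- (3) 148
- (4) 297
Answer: 4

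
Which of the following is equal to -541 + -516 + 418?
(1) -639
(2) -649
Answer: 1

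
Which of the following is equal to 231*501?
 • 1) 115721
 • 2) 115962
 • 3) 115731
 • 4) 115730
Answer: 3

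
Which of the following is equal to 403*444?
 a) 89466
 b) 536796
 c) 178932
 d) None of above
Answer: c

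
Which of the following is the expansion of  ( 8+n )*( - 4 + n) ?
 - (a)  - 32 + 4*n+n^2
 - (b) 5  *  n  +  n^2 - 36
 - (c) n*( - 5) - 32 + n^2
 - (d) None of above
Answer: a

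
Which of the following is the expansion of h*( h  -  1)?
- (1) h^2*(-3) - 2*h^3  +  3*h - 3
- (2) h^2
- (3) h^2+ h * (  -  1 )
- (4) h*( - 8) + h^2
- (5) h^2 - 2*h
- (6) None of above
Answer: 3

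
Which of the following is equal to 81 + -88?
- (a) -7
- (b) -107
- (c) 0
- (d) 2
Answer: a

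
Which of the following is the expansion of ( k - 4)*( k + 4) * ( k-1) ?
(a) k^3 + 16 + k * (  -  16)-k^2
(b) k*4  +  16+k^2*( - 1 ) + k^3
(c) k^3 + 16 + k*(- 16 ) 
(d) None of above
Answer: a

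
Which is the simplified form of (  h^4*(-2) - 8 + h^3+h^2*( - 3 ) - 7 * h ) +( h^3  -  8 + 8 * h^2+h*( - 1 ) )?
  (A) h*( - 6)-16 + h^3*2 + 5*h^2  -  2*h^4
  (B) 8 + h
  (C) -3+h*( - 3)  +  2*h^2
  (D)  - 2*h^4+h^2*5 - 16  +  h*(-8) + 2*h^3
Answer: D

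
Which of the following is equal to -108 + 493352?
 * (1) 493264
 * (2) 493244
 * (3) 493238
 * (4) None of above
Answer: 2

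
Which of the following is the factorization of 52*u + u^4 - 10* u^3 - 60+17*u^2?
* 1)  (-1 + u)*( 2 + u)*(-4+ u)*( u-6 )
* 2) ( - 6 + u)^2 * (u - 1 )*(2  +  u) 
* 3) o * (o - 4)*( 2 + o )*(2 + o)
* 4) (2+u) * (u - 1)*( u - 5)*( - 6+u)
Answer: 4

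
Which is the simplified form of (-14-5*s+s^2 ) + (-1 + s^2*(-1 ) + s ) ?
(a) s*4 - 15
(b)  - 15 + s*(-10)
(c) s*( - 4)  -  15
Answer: c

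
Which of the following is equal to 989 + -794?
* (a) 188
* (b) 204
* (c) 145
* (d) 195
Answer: d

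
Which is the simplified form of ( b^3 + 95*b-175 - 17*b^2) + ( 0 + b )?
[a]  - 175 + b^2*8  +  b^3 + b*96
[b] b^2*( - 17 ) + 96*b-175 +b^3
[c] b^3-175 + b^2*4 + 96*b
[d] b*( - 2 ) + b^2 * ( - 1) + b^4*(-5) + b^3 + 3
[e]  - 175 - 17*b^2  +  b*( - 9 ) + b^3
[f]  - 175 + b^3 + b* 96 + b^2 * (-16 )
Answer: b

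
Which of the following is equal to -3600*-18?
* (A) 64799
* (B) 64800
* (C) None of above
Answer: B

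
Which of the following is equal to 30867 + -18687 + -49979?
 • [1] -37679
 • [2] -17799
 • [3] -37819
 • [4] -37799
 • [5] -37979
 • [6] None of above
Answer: 4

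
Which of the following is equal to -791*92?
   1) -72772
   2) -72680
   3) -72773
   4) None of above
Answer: 1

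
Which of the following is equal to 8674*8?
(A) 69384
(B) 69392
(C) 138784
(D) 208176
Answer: B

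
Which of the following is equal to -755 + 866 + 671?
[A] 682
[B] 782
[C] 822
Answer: B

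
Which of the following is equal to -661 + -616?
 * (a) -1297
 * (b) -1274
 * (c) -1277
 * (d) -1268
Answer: c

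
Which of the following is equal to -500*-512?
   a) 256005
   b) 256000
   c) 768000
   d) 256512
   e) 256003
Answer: b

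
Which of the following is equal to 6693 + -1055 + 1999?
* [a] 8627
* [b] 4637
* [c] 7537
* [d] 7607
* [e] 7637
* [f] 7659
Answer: e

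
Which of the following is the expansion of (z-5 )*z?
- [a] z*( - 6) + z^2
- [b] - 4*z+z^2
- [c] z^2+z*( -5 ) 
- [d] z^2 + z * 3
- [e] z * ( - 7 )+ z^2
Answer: c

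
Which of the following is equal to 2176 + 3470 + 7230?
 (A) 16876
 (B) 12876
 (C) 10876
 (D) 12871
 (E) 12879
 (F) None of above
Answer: B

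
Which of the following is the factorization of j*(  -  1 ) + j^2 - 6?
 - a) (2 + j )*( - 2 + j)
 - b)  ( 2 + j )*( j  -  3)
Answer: b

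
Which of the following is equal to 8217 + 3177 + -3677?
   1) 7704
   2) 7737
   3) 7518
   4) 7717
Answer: 4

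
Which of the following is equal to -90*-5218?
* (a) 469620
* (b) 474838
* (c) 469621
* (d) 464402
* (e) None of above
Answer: a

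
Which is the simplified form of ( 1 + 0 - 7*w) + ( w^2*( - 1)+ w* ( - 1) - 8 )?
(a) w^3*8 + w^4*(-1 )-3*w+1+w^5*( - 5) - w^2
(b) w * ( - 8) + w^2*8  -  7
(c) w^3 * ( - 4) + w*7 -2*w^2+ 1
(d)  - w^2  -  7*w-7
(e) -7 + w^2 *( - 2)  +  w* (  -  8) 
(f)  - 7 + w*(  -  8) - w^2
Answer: f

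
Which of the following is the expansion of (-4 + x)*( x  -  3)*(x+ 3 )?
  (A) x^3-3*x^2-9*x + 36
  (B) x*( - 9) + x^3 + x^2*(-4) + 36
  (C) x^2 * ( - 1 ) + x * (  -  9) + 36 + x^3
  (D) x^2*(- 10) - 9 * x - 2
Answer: B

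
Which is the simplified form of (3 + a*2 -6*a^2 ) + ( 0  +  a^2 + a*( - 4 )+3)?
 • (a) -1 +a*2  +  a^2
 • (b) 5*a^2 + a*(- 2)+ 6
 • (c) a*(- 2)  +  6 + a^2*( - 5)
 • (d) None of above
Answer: c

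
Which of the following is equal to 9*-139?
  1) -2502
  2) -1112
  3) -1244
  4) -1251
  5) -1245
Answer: 4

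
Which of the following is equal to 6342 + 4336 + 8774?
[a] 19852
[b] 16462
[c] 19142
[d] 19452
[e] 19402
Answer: d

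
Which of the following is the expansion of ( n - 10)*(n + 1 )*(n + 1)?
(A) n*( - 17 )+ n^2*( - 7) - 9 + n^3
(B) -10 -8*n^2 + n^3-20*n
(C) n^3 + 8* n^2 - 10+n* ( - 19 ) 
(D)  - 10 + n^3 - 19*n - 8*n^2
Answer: D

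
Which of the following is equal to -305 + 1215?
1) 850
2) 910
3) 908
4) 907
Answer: 2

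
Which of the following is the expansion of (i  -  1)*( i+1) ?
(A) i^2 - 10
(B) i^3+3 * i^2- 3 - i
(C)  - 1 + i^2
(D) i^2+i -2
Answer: C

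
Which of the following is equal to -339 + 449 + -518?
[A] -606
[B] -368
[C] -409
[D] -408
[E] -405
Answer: D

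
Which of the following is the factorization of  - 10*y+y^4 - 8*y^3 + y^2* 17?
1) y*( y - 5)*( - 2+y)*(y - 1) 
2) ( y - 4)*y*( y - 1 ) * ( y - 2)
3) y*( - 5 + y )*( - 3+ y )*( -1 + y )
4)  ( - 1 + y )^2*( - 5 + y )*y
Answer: 1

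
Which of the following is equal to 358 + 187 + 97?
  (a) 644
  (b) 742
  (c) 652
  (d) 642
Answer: d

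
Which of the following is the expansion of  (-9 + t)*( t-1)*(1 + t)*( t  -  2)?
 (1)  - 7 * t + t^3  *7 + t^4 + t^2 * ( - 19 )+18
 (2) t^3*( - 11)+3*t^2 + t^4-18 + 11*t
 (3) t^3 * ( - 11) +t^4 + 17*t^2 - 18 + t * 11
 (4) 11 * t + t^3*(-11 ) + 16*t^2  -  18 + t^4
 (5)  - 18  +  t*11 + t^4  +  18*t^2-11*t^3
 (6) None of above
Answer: 3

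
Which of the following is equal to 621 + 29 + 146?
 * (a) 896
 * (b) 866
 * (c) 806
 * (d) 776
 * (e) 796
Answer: e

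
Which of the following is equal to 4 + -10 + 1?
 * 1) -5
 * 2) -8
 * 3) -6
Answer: 1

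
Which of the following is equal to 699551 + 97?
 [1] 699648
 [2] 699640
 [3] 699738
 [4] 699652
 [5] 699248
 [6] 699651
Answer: 1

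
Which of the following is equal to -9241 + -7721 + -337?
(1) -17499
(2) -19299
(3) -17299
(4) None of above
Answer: 3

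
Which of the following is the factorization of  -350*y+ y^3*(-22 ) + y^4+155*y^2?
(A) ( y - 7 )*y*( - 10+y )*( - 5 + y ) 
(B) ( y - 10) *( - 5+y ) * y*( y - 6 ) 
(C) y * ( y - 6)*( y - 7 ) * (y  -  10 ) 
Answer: A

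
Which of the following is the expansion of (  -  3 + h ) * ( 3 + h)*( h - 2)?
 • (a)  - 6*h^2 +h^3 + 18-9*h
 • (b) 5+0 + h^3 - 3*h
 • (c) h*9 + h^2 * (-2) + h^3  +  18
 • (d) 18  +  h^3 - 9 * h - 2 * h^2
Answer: d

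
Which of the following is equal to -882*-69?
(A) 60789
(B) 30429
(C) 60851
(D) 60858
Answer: D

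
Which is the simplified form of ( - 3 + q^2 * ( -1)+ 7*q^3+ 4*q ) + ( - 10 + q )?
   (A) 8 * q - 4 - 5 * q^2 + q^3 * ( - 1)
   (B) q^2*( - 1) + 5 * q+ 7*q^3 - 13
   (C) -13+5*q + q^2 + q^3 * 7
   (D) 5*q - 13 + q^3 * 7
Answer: B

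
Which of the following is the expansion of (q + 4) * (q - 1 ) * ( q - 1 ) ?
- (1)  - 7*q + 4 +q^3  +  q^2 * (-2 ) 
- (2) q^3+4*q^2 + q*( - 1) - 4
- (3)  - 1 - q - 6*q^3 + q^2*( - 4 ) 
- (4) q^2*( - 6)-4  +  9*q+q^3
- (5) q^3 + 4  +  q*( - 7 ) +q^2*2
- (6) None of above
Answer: 5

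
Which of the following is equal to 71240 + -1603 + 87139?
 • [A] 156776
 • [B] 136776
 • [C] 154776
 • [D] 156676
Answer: A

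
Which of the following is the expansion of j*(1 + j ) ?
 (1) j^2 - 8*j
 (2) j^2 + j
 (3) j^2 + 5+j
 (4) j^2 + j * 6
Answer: 2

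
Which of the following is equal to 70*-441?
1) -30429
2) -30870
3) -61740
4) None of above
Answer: 2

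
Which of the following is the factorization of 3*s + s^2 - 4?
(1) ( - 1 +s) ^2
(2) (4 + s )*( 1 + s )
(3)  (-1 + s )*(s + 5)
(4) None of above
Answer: 4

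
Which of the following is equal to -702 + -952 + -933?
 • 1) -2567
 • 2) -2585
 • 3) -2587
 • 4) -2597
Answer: 3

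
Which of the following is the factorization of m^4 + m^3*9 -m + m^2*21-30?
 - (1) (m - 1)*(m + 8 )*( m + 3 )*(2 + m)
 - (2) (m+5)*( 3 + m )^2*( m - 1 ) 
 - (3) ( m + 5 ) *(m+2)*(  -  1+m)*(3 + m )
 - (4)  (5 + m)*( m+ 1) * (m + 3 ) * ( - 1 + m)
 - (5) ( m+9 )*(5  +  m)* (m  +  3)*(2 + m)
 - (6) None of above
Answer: 3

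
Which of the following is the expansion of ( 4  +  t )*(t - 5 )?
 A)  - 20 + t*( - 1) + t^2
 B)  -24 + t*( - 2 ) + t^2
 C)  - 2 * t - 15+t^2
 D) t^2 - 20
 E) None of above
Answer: A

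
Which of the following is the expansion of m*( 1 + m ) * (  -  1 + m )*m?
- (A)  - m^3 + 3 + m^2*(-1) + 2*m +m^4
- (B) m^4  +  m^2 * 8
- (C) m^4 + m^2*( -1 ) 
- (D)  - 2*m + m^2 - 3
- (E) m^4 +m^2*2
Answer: C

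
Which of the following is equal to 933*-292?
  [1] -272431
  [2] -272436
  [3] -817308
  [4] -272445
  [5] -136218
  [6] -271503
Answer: 2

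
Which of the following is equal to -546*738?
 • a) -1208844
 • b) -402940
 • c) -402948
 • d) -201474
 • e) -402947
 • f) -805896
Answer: c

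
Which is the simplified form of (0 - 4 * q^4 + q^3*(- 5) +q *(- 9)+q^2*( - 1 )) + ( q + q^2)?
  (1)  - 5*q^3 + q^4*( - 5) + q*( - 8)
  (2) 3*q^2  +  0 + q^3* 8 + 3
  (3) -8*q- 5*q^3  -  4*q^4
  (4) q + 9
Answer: 3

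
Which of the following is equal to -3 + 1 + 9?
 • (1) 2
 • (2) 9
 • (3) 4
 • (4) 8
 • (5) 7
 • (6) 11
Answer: 5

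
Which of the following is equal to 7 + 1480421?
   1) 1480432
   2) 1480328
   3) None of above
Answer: 3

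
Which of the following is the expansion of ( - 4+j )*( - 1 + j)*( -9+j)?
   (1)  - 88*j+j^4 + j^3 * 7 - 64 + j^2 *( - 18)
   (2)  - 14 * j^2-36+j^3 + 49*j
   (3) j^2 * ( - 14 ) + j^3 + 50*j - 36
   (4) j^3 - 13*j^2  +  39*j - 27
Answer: 2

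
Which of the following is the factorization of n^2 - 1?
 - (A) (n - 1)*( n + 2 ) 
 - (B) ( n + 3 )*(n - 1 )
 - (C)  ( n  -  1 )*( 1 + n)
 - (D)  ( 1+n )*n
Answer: C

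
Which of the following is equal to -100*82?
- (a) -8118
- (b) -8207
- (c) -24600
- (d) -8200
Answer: d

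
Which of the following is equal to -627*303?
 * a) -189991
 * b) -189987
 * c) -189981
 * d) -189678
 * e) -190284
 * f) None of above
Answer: c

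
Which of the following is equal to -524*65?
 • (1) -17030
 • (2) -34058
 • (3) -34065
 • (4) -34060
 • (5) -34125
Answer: 4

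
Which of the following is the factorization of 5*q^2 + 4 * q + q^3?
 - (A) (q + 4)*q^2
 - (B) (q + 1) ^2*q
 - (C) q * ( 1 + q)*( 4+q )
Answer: C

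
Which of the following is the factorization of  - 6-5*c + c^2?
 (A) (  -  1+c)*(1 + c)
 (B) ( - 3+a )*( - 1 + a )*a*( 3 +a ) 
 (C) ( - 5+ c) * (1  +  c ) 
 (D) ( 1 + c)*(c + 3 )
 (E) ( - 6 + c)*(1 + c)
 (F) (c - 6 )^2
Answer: E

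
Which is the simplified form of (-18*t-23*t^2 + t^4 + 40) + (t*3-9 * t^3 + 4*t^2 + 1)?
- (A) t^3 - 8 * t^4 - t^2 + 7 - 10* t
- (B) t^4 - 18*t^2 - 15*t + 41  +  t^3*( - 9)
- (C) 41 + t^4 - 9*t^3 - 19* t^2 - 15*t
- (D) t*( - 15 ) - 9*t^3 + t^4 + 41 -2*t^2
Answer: C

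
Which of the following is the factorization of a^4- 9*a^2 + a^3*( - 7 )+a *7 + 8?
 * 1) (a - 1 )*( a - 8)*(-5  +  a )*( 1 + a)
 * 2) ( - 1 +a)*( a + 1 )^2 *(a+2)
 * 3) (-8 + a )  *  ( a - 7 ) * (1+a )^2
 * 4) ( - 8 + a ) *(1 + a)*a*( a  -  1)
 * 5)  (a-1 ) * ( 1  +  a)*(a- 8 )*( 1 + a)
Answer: 5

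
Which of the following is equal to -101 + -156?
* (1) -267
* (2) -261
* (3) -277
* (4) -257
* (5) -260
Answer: 4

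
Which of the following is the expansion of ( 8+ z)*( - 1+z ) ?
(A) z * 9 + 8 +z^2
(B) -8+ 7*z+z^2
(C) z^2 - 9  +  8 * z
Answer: B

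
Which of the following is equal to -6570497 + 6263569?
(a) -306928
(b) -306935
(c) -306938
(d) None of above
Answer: a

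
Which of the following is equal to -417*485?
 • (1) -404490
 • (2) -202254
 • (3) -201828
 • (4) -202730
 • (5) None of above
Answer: 5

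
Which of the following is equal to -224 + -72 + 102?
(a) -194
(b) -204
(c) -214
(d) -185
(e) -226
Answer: a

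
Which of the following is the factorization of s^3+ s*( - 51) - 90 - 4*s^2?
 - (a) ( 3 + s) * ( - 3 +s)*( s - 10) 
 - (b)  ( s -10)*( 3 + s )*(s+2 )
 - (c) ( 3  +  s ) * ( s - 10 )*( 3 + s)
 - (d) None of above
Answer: c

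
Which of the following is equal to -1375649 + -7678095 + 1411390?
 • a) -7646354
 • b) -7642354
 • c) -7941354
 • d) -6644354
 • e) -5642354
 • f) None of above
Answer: b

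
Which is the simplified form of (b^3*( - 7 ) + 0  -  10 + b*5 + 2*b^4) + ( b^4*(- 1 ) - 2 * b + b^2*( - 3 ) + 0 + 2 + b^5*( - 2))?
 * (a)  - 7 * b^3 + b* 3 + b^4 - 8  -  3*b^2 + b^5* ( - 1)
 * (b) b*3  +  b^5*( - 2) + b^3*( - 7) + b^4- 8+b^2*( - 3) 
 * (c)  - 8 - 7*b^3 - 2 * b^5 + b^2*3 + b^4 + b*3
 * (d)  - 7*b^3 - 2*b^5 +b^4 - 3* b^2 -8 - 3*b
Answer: b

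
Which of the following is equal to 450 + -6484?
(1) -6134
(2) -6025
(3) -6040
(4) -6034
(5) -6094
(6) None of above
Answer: 4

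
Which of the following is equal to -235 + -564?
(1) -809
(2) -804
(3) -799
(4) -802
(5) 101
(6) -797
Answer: 3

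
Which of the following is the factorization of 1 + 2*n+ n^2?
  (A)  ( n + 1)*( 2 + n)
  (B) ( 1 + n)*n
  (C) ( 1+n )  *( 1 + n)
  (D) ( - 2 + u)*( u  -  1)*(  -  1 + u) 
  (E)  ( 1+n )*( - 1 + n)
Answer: C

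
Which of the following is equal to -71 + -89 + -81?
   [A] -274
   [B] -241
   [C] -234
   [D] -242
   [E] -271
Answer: B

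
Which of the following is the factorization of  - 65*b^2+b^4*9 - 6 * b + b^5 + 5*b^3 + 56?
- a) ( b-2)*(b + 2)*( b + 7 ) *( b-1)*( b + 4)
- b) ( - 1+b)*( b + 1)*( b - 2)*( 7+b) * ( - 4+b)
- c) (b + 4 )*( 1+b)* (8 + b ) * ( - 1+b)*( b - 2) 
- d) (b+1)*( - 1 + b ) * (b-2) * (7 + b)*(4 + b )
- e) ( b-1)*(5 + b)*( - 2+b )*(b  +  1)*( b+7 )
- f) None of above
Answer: d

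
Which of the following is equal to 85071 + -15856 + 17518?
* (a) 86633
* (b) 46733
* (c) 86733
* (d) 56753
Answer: c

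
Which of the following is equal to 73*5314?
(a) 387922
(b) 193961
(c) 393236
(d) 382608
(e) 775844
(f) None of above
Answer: a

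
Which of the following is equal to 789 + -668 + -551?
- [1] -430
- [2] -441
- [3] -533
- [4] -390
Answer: 1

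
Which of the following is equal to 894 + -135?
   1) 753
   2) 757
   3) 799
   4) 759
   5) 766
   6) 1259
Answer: 4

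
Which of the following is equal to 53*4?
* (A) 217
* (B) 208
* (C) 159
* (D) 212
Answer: D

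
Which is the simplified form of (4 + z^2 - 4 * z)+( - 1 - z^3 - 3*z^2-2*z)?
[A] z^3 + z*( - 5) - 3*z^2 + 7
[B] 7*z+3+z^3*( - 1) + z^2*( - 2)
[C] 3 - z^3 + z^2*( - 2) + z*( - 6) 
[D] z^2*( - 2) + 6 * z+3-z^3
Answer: C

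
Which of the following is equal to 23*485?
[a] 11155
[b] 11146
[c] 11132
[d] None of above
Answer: a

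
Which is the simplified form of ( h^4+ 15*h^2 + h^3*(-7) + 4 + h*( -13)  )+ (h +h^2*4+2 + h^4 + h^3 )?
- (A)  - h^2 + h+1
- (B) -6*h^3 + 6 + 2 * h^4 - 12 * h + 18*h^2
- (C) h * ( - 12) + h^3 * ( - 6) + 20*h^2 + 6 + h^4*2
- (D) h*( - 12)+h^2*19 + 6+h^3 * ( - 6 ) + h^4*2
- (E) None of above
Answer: D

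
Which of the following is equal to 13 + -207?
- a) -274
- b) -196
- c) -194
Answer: c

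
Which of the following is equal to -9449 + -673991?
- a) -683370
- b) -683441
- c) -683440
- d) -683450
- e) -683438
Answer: c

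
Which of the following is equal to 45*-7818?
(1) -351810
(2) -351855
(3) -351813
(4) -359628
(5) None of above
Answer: 1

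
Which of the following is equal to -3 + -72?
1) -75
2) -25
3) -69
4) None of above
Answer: 1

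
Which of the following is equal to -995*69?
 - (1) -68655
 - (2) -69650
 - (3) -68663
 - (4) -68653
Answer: 1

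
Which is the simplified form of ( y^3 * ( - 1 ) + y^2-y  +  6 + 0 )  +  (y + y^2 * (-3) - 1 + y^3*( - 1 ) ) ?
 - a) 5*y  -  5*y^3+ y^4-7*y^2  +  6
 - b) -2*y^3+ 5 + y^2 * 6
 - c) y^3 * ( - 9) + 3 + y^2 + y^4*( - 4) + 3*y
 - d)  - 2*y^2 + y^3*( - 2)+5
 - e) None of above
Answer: d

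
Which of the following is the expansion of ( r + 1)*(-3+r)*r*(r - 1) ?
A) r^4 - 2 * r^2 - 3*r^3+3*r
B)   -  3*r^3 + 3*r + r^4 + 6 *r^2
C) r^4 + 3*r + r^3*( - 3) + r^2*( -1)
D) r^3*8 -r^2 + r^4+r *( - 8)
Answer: C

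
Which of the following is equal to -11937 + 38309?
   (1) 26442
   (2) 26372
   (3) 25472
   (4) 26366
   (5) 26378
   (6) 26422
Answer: 2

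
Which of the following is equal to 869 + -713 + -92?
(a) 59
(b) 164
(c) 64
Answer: c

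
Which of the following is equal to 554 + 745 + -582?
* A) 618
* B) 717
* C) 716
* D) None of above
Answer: B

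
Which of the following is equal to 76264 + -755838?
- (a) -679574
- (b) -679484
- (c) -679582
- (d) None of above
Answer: a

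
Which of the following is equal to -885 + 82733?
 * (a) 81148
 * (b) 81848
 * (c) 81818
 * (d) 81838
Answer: b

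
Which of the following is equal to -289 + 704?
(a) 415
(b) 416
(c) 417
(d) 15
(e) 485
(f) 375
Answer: a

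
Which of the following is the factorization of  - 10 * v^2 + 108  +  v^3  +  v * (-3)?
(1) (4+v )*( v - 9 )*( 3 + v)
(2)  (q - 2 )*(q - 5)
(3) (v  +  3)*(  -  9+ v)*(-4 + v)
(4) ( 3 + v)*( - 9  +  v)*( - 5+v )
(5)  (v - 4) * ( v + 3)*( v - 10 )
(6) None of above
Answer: 3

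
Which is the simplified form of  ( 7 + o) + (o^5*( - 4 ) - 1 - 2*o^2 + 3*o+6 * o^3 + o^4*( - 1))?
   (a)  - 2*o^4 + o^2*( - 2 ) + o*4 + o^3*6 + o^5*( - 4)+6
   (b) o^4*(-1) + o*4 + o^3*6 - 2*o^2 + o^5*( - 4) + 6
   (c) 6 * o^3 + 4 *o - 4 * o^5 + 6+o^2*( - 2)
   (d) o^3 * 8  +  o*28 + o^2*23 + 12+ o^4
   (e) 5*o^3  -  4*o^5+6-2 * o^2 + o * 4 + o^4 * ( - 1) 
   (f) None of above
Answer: b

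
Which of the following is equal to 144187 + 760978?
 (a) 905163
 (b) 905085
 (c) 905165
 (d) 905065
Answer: c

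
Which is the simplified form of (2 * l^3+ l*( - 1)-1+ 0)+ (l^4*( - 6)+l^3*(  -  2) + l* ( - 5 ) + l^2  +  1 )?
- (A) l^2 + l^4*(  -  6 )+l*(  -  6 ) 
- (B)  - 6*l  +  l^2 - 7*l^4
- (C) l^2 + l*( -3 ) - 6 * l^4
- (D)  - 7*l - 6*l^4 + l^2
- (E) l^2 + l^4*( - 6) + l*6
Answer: A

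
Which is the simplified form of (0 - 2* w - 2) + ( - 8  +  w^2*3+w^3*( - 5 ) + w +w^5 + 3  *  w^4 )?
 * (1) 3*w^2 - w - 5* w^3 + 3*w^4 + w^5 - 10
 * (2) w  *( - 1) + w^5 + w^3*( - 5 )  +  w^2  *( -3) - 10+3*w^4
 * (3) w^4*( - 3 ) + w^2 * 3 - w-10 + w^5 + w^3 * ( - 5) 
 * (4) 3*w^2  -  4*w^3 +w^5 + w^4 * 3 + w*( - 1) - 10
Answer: 1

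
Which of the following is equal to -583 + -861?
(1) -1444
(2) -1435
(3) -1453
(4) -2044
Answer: 1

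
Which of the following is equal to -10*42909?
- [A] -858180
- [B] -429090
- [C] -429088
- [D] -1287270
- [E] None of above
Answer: B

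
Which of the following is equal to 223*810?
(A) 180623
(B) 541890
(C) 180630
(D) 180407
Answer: C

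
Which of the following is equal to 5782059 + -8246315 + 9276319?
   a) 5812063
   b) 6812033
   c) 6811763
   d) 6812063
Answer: d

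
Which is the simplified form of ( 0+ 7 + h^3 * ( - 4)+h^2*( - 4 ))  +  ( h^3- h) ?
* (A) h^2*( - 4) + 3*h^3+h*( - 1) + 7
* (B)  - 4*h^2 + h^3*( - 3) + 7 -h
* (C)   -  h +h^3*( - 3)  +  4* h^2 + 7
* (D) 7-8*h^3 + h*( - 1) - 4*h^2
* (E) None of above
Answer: B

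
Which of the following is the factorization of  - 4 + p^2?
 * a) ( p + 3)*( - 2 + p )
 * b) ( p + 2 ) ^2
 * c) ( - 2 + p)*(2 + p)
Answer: c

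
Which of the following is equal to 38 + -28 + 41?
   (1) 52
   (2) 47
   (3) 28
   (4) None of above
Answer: 4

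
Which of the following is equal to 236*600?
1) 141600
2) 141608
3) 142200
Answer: 1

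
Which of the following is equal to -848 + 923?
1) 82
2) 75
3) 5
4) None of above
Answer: 2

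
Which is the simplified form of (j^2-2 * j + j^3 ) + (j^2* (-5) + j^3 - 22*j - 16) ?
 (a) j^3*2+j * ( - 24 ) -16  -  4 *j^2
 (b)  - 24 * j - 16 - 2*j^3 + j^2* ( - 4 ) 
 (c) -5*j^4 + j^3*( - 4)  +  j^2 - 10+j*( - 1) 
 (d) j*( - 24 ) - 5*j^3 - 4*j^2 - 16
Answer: a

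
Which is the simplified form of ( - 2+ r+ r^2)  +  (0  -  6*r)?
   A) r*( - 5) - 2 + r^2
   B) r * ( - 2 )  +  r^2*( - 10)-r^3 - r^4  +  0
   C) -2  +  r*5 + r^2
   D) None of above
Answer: A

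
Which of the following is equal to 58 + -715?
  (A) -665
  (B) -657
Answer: B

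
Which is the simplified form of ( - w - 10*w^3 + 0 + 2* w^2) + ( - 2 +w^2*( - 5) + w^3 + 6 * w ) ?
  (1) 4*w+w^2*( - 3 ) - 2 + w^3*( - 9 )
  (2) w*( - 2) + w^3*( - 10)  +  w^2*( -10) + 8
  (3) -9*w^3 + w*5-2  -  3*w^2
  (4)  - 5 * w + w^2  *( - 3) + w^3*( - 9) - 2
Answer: 3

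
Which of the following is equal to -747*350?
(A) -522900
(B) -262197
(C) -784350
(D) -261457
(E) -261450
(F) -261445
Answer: E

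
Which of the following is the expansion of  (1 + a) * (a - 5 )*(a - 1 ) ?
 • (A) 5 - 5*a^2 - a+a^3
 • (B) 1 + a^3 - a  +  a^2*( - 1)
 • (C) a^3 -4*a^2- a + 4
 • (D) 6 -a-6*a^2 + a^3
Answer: A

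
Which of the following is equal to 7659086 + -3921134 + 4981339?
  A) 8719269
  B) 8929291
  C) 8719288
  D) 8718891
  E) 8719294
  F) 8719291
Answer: F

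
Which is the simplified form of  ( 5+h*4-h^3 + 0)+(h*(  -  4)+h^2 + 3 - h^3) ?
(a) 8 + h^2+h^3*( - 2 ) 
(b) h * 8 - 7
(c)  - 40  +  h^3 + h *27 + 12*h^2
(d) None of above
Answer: a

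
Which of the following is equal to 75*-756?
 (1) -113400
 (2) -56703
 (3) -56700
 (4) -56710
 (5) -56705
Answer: 3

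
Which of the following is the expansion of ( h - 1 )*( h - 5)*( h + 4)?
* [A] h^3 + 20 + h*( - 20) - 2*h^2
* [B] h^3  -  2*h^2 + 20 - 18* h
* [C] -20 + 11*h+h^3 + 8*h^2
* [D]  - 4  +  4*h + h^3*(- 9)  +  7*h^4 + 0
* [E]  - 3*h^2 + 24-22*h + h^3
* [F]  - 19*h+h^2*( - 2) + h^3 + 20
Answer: F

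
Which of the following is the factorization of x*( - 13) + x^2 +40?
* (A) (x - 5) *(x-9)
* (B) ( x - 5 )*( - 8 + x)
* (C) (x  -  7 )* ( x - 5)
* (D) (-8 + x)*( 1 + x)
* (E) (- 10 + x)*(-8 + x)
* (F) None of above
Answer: B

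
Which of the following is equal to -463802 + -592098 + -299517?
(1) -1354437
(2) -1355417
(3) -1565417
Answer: 2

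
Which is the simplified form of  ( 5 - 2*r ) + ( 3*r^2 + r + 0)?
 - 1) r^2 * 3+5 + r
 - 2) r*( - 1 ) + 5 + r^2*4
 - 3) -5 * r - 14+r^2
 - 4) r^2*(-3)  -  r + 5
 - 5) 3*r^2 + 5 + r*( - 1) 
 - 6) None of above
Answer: 5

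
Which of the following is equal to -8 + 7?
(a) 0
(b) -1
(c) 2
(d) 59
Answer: b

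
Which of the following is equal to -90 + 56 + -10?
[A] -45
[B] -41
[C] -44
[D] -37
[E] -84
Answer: C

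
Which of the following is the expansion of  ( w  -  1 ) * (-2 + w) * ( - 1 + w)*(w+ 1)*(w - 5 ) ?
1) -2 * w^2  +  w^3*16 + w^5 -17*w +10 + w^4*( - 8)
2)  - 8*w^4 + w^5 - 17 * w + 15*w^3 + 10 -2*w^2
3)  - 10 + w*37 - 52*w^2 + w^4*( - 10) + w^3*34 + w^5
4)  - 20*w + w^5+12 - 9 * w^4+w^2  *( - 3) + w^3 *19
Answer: 1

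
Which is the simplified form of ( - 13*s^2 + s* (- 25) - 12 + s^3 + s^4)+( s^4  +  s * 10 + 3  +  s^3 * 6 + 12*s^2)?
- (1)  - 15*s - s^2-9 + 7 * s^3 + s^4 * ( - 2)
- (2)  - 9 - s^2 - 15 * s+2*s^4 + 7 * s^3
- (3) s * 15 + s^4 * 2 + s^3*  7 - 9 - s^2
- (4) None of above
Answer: 2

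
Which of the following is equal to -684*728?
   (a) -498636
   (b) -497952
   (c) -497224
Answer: b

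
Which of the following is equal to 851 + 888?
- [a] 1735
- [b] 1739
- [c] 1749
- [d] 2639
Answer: b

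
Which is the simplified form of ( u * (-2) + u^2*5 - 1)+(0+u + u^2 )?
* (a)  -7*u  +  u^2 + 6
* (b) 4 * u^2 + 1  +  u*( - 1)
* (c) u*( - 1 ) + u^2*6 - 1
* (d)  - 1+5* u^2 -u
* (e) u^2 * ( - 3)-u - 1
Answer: c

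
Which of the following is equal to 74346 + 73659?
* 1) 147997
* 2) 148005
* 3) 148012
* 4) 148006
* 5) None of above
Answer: 2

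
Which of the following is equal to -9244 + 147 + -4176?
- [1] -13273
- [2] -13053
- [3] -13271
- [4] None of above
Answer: 1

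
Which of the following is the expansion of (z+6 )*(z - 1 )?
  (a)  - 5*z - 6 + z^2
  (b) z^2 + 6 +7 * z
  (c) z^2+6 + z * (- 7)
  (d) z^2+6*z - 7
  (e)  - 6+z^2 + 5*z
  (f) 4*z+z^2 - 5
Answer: e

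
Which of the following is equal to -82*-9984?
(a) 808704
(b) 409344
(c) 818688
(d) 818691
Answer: c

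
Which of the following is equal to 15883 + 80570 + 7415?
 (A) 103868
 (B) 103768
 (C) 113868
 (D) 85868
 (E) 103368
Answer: A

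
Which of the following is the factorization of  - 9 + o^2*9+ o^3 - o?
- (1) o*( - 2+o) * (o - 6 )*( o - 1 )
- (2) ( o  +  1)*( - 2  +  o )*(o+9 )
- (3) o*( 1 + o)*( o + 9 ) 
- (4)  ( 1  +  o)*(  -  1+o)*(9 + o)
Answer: 4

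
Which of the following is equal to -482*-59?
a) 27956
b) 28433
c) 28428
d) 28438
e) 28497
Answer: d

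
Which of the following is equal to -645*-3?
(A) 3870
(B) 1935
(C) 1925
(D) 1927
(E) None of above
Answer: B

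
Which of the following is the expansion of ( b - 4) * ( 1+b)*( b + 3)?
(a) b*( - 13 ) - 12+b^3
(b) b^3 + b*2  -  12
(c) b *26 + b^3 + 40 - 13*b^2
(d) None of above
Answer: a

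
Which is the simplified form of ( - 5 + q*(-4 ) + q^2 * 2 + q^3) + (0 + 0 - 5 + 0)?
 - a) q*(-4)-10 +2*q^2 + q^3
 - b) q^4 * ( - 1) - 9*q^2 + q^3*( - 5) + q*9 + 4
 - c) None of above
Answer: a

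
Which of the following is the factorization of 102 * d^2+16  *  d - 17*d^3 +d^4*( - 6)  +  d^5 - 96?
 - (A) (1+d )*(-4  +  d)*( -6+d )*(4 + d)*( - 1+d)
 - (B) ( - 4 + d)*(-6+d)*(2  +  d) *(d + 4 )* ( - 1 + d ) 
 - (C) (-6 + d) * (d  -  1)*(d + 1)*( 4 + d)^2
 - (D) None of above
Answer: A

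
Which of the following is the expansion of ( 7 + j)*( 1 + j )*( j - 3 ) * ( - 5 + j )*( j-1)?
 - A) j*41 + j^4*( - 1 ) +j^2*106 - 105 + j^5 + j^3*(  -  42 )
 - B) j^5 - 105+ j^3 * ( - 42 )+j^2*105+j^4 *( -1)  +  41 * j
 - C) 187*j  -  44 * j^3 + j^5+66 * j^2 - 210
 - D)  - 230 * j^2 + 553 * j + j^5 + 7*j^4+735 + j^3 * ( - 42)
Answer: A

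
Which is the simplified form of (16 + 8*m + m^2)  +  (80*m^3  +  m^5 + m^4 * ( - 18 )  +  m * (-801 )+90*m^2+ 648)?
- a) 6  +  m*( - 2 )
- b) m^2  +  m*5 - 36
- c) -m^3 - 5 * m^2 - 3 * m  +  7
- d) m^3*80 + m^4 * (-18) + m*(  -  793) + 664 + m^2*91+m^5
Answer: d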